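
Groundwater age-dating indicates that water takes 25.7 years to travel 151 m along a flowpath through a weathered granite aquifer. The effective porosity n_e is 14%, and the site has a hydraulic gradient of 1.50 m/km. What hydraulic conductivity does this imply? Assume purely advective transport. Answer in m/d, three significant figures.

t = 25.7 years = 9381 d
v = L / t = 151 / 9381 = 0.01610 m/d
K = v · n / i = 0.01610 × 0.14 / 0.0015 = 1.50 m/d

1.50 m/d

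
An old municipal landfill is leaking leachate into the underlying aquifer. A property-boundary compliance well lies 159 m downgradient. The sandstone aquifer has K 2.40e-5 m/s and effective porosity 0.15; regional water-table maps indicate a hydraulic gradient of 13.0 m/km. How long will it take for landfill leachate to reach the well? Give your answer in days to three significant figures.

885 days

K = 2.40e-5 m/s × 86400 s/d = 2.074 m/d
Darcy flux q = K·i = 2.074 × 0.013 = 0.02696 m/d
Seepage velocity v = q / n = 0.02696 / 0.15 = 0.1797 m/d
t = L / v = 159 / 0.1797 = 884.7 d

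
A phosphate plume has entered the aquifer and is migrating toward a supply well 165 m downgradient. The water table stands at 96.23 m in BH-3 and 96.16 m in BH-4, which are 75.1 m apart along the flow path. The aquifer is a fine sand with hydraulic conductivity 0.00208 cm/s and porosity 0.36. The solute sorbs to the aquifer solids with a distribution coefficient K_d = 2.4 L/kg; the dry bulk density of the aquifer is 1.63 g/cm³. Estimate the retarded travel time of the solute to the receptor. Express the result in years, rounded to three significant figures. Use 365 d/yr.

Hydraulic gradient i = (96.23 − 96.16) / 75.1 = 0.07 / 75.1 = 9.321e-4
K = 0.00208 cm/s × 864 = 1.797 m/d
q = Ki = 1.797 × 9.321e-4 = 0.001675 m/d
Seepage velocity v = q / n = 0.001675 / 0.36 = 0.004653 m/d
Retardation R = 1 + ρ_b·K_d/n = 1 + 1.63×2.4/0.36 = 11.87
Contaminant velocity v_c = v/R = 0.004653/11.87 = 3.921e-4 m/d
t = L/v_c = 165/3.921e-4 = 420800 d
   = 420800/365 = 1150 yr

1150 years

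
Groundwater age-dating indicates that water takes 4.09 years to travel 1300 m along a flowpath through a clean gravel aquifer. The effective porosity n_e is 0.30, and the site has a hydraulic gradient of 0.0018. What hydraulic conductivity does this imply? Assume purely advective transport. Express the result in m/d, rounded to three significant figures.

145 m/d

t = 4.09 years = 1493 d
v = L / t = 1300 / 1493 = 0.8708 m/d
K = v · n / i = 0.8708 × 0.30 / 0.0018 = 145 m/d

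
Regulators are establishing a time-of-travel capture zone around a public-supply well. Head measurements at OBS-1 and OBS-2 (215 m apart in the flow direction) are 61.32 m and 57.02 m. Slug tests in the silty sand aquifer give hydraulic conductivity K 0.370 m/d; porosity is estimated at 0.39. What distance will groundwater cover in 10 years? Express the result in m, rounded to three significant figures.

69.3 m

Hydraulic gradient i = (61.32 − 57.02) / 215 = 4.30 / 215 = 0.02000
Specific discharge q = 0.370 × 0.02000 = 0.007400 m/d
Seepage velocity v = q / n = 0.007400 / 0.39 = 0.01897 m/d
T = 10 yr × 365 = 3650 d
L = v × T = 0.01897 × 3650 = 69.26 m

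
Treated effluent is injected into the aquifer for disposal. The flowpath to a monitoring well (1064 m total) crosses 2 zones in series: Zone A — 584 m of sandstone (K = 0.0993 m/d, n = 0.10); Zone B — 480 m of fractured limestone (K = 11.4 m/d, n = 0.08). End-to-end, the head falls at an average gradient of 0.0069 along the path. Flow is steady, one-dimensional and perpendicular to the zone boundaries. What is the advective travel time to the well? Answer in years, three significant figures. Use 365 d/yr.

214 years

Continuity: the same q passes through each zone, so ΔH = q·Σ(L_j/K_j) — the zones act as resistances in series.
Σ(L/K) = 584/0.0993 + 480/11.4 = 5881 + 42.11 = 5923 d
K_eq = L_total / Σ(L/K) = 1064 / 5923 = 0.1796 m/d
q = K_eq · i = 0.1796 × 0.0069 = 0.001239 m/d (same in every zone)
Zone A: v = q/n = 0.001239/0.10 = 0.01239 m/d → t_A = 584/0.01239 = 47120 d
Zone B: v = q/n = 0.001239/0.08 = 0.01549 m/d → t_B = 480/0.01549 = 30980 d
Total t = 47120 + 30980 = 78100 d
   = 78100 / 365 = 214 yr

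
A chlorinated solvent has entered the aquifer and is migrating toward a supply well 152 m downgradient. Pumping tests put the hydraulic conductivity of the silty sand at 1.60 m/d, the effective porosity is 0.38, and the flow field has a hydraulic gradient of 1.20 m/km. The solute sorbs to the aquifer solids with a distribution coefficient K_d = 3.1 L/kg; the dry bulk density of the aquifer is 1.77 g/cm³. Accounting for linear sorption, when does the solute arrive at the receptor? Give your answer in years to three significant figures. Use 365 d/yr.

1270 years

q = Ki = 1.60 × 0.0012 = 0.001920 m/d
Seepage velocity v = q / n = 0.001920 / 0.38 = 0.005053 m/d
Retardation R = 1 + ρ_b·K_d/n = 1 + 1.77×3.1/0.38 = 15.44
Contaminant velocity v_c = v/R = 0.005053/15.44 = 3.273e-4 m/d
t = L/v_c = 152/3.273e-4 = 464500 d
   = 464500/365 = 1270 yr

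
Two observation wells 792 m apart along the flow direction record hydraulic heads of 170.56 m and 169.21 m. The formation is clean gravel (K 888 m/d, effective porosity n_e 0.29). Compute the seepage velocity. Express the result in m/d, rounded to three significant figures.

Hydraulic gradient i = (170.56 − 169.21) / 792 = 1.35 / 792 = 0.001705
Darcy flux q = K·i = 888 × 0.001705 = 1.514 m/d
v_s = q/n_e = 1.514/0.29 = 5.219 m/d

5.22 m/d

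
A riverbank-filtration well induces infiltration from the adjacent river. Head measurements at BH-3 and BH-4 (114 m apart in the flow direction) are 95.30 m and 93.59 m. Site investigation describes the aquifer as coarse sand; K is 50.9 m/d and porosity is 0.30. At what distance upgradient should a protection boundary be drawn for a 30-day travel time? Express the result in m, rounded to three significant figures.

Hydraulic gradient i = (95.30 − 93.59) / 114 = 1.71 / 114 = 0.01500
Darcy flux q = K·i = 50.9 × 0.01500 = 0.7635 m/d
Average linear velocity = 0.7635 / 0.30 = 2.545 m/d
L = v × T = 2.545 × 30 = 76.35 m

76.4 m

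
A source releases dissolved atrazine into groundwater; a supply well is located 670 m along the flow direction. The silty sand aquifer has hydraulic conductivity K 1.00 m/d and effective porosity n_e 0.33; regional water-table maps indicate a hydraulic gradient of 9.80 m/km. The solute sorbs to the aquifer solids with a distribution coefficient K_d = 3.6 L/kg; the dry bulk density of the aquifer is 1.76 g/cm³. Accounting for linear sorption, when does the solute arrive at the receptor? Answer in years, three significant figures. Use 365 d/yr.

1250 years

Darcy flux q = K·i = 1.00 × 0.0098 = 0.009800 m/d
Average linear velocity = 0.009800 / 0.33 = 0.02970 m/d
Retardation R = 1 + ρ_b·K_d/n = 1 + 1.76×3.6/0.33 = 20.20
Contaminant velocity v_c = v/R = 0.02970/20.20 = 0.001470 m/d
t = L/v_c = 670/0.001470 = 455700 d
   = 455700/365 = 1250 yr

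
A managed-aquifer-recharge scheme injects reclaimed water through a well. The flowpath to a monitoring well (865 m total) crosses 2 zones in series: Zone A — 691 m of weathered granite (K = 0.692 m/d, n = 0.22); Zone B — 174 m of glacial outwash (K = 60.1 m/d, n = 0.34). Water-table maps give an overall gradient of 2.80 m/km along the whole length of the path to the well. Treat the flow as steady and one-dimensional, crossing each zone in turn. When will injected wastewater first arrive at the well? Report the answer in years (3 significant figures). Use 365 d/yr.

Steady 1-D flow in series ⇒ the Darcy flux q is identical in every zone and the zone head losses add (resistances L/K in series).
Σ(L/K) = 691/0.692 + 174/60.1 = 998.6 + 2.895 = 1001 d
K_eq = L_total / Σ(L/K) = 865 / 1001 = 0.8637 m/d
q = K_eq · i = 0.8637 × 0.0028 = 0.002418 m/d (same in every zone)
Zone A: v = q/n = 0.002418/0.22 = 0.01099 m/d → t_A = 691/0.01099 = 62860 d
Zone B: v = q/n = 0.002418/0.34 = 0.007113 m/d → t_B = 174/0.007113 = 24460 d
Total t = 62860 + 24460 = 87320 d
   = 87320 / 365 = 239 yr

239 years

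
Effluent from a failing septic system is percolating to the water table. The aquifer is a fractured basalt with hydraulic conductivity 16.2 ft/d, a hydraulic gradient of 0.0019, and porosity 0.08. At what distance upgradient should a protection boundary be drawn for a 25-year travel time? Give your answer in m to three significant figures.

1070 m

K = 16.2 ft/d × 0.3048 = 4.938 m/d
q = Ki = 4.938 × 0.0019 = 0.009382 m/d
v = Ki/n = 4.938·0.0019/0.08 = 0.1173 m/d
T = 25 yr × 365 = 9125 d
L = v × T = 0.1173 × 9125 = 1070 m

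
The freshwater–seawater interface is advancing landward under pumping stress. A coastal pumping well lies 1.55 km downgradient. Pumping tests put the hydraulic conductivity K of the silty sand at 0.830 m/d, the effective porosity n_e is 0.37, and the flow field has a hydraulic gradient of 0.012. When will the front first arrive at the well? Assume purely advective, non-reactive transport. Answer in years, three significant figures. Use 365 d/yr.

158 years

Specific discharge q = 0.830 × 0.012 = 0.009960 m/d
v_s = q/n_e = 0.009960/0.37 = 0.02692 m/d
L = 1.55 km = 1550 m
t = L / v = 1550 / 0.02692 = 57580 d
   = 57580 / 365 = 158 yr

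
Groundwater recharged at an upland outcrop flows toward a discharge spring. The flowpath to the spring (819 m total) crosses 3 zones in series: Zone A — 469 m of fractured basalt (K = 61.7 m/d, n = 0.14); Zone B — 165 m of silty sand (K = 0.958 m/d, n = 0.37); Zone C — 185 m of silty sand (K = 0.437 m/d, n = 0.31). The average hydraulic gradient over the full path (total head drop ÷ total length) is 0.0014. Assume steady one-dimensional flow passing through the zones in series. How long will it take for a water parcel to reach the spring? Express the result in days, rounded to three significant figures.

96800 days

Continuity: the same q passes through each zone, so ΔH = q·Σ(L_j/K_j) — the zones act as resistances in series.
Σ(L/K) = 469/61.7 + 165/0.958 + 185/0.437 = 7.601 + 172.2 + 423.3 = 603.2 d
K_eq = L_total / Σ(L/K) = 819 / 603.2 = 1.358 m/d
q = K_eq · i = 1.358 × 0.0014 = 0.001901 m/d (same in every zone)
Zone A: v = q/n = 0.001901/0.14 = 0.01358 m/d → t_A = 469/0.01358 = 34540 d
Zone B: v = q/n = 0.001901/0.37 = 0.005138 m/d → t_B = 165/0.005138 = 32120 d
Zone C: v = q/n = 0.001901/0.31 = 0.006132 m/d → t_C = 185/0.006132 = 30170 d
Total t = 34540 + 32120 + 30170 = 96830 d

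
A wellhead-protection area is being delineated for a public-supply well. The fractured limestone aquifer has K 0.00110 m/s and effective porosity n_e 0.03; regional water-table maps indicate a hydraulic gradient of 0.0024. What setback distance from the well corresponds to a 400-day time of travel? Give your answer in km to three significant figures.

3.04 km

K = 0.00110 m/s × 86400 s/d = 95.04 m/d
Specific discharge q = 95.04 × 0.0024 = 0.2281 m/d
v_s = q/n_e = 0.2281/0.03 = 7.603 m/d
L = v × T = 7.603 × 400 = 3041 m
   = 3.04 km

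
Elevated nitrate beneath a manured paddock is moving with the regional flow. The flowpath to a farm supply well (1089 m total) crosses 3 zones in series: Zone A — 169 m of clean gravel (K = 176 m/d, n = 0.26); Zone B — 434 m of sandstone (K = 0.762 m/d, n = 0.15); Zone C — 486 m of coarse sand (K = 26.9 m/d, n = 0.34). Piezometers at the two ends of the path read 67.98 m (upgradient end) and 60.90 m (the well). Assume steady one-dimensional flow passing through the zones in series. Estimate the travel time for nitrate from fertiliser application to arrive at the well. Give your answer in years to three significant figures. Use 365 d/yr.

Total head drop ΔH = 67.98 − 60.90 = 7.08 m
Steady 1-D flow in series ⇒ the Darcy flux q is identical in every zone and the zone head losses add (resistances L/K in series).
Σ(L/K) = 169/176 + 434/0.762 + 486/26.9 = 0.9602 + 569.6 + 18.07 = 588.6 d
q = ΔH / Σ(L/K) = 7.08 / 588.6 = 0.01203 m/d (same in every zone)
Zone A: v = q/n = 0.01203/0.26 = 0.04627 m/d → t_A = 169/0.04627 = 3653 d
Zone B: v = q/n = 0.01203/0.15 = 0.08019 m/d → t_B = 434/0.08019 = 5412 d
Zone C: v = q/n = 0.01203/0.34 = 0.03538 m/d → t_C = 486/0.03538 = 13740 d
Total t = 3653 + 5412 + 13740 = 22800 d
   = 22800 / 365 = 62.5 yr

62.5 years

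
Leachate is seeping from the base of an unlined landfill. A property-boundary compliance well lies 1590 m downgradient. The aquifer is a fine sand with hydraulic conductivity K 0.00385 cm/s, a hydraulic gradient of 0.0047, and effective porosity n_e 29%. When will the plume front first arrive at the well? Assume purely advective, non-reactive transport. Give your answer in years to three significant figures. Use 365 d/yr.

80.8 years

K = 0.00385 cm/s × 864 = 3.326 m/d
Darcy flux q = K·i = 3.326 × 0.0047 = 0.01563 m/d
v = Ki/n = 3.326·0.0047/0.29 = 0.05391 m/d
t = L / v = 1590 / 0.05391 = 29490 d
   = 29490 / 365 = 80.8 yr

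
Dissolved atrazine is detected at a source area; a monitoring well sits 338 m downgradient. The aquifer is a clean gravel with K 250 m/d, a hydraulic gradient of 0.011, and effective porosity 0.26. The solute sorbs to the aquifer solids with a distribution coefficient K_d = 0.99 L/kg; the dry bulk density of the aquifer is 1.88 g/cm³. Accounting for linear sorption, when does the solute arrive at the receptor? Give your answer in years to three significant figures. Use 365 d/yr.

0.714 years

Specific discharge q = 250 × 0.011 = 2.750 m/d
v_s = q/n_e = 2.750/0.26 = 10.58 m/d
Retardation R = 1 + ρ_b·K_d/n = 1 + 1.88×0.99/0.26 = 8.158
Contaminant velocity v_c = v/R = 10.58/8.158 = 1.296 m/d
t = L/v_c = 338/1.296 = 260.7 d
   = 260.7/365 = 0.714 yr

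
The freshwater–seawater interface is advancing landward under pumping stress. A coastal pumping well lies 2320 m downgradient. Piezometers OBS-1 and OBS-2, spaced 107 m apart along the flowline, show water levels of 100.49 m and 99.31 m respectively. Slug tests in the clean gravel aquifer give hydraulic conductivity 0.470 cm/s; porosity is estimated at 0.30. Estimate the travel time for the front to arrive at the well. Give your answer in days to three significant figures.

Hydraulic gradient i = (100.49 − 99.31) / 107 = 1.18 / 107 = 0.01103
K = 0.470 cm/s × 864 = 406.1 m/d
q = Ki = 406.1 × 0.01103 = 4.478 m/d
Seepage velocity v = q / n = 4.478 / 0.30 = 14.93 m/d
t = L / v = 2320 / 14.93 = 155.4 d

155 days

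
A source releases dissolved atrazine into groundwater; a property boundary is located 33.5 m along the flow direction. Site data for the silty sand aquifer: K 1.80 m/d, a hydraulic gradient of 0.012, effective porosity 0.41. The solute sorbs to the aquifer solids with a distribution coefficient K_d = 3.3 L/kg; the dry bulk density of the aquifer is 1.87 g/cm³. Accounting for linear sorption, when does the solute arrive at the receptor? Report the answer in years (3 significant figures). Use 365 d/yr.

q = Ki = 1.80 × 0.012 = 0.02160 m/d
v = Ki/n = 1.80·0.012/0.41 = 0.05268 m/d
Retardation R = 1 + ρ_b·K_d/n = 1 + 1.87×3.3/0.41 = 16.05
Contaminant velocity v_c = v/R = 0.05268/16.05 = 0.003282 m/d
t = L/v_c = 33.5/0.003282 = 10210 d
   = 10210/365 = 28.0 yr

28.0 years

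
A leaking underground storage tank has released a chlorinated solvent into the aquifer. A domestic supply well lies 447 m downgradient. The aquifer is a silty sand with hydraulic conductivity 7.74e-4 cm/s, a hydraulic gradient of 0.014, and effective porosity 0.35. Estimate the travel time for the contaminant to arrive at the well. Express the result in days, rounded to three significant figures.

K = 7.74e-4 cm/s × 864 = 0.6687 m/d
Darcy flux q = K·i = 0.6687 × 0.014 = 0.009362 m/d
v = Ki/n = 0.6687·0.014/0.35 = 0.02675 m/d
t = L / v = 447 / 0.02675 = 16710 d

16700 days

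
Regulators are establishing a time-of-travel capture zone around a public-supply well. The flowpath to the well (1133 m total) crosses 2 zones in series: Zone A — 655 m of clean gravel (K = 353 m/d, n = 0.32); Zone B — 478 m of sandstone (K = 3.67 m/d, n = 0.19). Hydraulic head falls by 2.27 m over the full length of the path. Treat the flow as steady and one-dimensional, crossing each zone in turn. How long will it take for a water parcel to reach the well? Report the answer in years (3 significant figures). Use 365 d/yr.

Continuity: the same q passes through each zone, so ΔH = q·Σ(L_j/K_j) — the zones act as resistances in series.
Σ(L/K) = 655/353 + 478/3.67 = 1.856 + 130.2 = 132.1 d
q = ΔH / Σ(L/K) = 2.27 / 132.1 = 0.01718 m/d (same in every zone)
Zone A: v = q/n = 0.01718/0.32 = 0.05370 m/d → t_A = 655/0.05370 = 12200 d
Zone B: v = q/n = 0.01718/0.19 = 0.09044 m/d → t_B = 478/0.09044 = 5285 d
Total t = 12200 + 5285 = 17480 d
   = 17480 / 365 = 47.9 yr

47.9 years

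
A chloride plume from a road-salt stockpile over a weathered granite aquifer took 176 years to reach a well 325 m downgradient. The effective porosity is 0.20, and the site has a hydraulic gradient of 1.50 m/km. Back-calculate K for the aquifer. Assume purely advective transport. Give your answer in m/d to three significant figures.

0.675 m/d

t = 176 years = 64240 d
v = L / t = 325 / 64240 = 0.005059 m/d
K = v · n / i = 0.005059 × 0.20 / 0.0015 = 0.675 m/d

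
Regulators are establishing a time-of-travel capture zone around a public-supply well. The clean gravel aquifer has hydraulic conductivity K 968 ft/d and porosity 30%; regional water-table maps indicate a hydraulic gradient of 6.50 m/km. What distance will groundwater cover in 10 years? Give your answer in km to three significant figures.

K = 968 ft/d × 0.3048 = 295.0 m/d
Specific discharge q = 295.0 × 0.0065 = 1.918 m/d
Seepage velocity v = q / n = 1.918 / 0.30 = 6.393 m/d
T = 10 yr × 365 = 3650 d
L = v × T = 6.393 × 3650 = 23330 m
   = 23.3 km

23.3 km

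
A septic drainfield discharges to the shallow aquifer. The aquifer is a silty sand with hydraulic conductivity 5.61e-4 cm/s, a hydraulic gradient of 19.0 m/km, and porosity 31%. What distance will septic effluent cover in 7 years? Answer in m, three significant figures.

K = 5.61e-4 cm/s × 864 = 0.4847 m/d
Specific discharge q = 0.4847 × 0.019 = 0.009209 m/d
Average linear velocity = 0.009209 / 0.31 = 0.02971 m/d
T = 7 yr × 365 = 2555 d
L = v × T = 0.02971 × 2555 = 75.90 m

75.9 m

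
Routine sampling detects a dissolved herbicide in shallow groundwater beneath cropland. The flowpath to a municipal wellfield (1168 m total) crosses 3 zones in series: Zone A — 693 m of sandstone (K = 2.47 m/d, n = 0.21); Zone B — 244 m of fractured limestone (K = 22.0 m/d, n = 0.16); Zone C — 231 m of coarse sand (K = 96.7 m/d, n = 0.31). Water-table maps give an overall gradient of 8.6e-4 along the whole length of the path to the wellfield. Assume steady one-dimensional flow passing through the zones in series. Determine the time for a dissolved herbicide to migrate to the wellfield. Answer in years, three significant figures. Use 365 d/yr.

205 years

Steady 1-D flow in series ⇒ the Darcy flux q is identical in every zone and the zone head losses add (resistances L/K in series).
Σ(L/K) = 693/2.47 + 244/22.0 + 231/96.7 = 280.6 + 11.09 + 2.389 = 294.0 d
K_eq = L_total / Σ(L/K) = 1168 / 294.0 = 3.972 m/d
q = K_eq · i = 3.972 × 8.6e-4 = 0.003416 m/d (same in every zone)
Zone A: v = q/n = 0.003416/0.21 = 0.01627 m/d → t_A = 693/0.01627 = 42600 d
Zone B: v = q/n = 0.003416/0.16 = 0.02135 m/d → t_B = 244/0.02135 = 11430 d
Zone C: v = q/n = 0.003416/0.31 = 0.01102 m/d → t_C = 231/0.01102 = 20960 d
Total t = 42600 + 11430 + 20960 = 74990 d
   = 74990 / 365 = 205 yr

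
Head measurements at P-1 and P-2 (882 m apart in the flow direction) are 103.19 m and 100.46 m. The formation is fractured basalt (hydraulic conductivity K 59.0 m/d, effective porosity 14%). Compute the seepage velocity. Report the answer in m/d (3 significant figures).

1.30 m/d

Hydraulic gradient i = (103.19 − 100.46) / 882 = 2.73 / 882 = 0.003095
q = Ki = 59.0 × 0.003095 = 0.1826 m/d
v = Ki/n = 59.0·0.003095/0.14 = 1.304 m/d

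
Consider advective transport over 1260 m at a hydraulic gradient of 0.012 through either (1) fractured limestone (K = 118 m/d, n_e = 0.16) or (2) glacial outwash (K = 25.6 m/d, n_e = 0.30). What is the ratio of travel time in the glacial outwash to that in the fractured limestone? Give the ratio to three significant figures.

Unit 1 (fractured limestone): v = 118×0.012/0.16 = 8.850 m/d, t = 1260/8.850 = 142.4 d
Unit 2 (glacial outwash): v = 25.6×0.012/0.30 = 1.024 m/d, t = 1260/1.024 = 1230 d
t(glacial outwash) / t(fractured limestone) = 1230/142.4 = 8.64

8.64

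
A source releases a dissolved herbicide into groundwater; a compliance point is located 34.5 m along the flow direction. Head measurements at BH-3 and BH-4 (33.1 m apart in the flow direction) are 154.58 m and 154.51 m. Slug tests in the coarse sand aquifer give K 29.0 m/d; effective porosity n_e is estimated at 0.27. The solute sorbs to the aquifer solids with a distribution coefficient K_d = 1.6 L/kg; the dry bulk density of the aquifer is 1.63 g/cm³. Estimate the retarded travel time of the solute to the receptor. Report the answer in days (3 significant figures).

Hydraulic gradient i = (154.58 − 154.51) / 33.1 = 0.07 / 33.1 = 0.002115
q = Ki = 29.0 × 0.002115 = 0.06133 m/d
v = Ki/n = 29.0·0.002115/0.27 = 0.2271 m/d
Retardation R = 1 + ρ_b·K_d/n = 1 + 1.63×1.6/0.27 = 10.66
Contaminant velocity v_c = v/R = 0.2271/10.66 = 0.02131 m/d
t = L/v_c = 34.5/0.02131 = 1619 d

1620 days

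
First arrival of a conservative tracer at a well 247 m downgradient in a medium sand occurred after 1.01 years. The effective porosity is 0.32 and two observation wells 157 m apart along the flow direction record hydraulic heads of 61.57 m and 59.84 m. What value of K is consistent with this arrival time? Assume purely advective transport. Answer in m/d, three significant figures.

19.5 m/d

Hydraulic gradient i = (61.57 − 59.84) / 157 = 1.73 / 157 = 0.01102
t = 1.01 years = 368.7 d
v = L / t = 247 / 368.7 = 0.6700 m/d
K = v · n / i = 0.6700 × 0.32 / 0.01102 = 19.5 m/d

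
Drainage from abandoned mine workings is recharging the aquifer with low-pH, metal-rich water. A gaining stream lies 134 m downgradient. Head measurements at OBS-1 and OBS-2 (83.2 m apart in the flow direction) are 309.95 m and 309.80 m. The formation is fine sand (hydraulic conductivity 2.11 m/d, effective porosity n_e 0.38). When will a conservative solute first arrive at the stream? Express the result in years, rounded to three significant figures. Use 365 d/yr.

36.7 years

Hydraulic gradient i = (309.95 − 309.80) / 83.2 = 0.15 / 83.2 = 0.001803
Specific discharge q = 2.11 × 0.001803 = 0.003804 m/d
v_s = q/n_e = 0.003804/0.38 = 0.01001 m/d
t = L / v = 134 / 0.01001 = 13390 d
   = 13390 / 365 = 36.7 yr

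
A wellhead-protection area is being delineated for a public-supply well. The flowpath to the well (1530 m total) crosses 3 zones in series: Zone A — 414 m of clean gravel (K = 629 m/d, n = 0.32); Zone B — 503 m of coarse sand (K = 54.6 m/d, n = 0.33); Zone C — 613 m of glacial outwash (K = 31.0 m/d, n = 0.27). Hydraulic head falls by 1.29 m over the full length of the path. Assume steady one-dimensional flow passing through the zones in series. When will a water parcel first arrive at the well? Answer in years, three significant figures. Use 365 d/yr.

29.2 years

Steady 1-D flow in series ⇒ the Darcy flux q is identical in every zone and the zone head losses add (resistances L/K in series).
Σ(L/K) = 414/629 + 503/54.6 + 613/31.0 = 0.6582 + 9.212 + 19.77 = 29.64 d
q = ΔH / Σ(L/K) = 1.29 / 29.64 = 0.04352 m/d (same in every zone)
Zone A: v = q/n = 0.04352/0.32 = 0.1360 m/d → t_A = 414/0.1360 = 3044 d
Zone B: v = q/n = 0.04352/0.33 = 0.1319 m/d → t_B = 503/0.1319 = 3815 d
Zone C: v = q/n = 0.04352/0.27 = 0.1612 m/d → t_C = 613/0.1612 = 3804 d
Total t = 3044 + 3815 + 3804 = 10660 d
   = 10660 / 365 = 29.2 yr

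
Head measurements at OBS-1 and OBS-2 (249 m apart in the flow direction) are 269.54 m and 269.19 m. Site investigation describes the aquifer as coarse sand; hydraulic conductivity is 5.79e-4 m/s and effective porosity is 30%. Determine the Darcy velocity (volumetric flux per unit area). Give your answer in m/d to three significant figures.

0.0703 m/d

Hydraulic gradient i = (269.54 − 269.19) / 249 = 0.35 / 249 = 0.001406
K = 5.79e-4 m/s × 86400 s/d = 50.03 m/d
q = Ki = 50.03 × 0.001406 = 0.07032 m/d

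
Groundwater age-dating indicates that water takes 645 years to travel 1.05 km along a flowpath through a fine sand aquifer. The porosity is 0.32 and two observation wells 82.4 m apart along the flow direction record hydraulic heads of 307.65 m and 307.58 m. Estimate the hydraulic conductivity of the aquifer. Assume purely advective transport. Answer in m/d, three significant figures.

1.68 m/d

Hydraulic gradient i = (307.65 − 307.58) / 82.4 = 0.07 / 82.4 = 8.495e-4
t = 645 years = 235400 d
L = 1.05 km = 1050 m
v = L / t = 1050 / 235400 = 0.004460 m/d
K = v · n / i = 0.004460 × 0.32 / 8.495e-4 = 1.68 m/d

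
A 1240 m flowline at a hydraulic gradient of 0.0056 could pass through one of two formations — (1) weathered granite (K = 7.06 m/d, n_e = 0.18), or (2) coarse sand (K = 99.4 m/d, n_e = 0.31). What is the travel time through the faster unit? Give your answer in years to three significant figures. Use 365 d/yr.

1.89 years

Unit 1 (weathered granite): v = 7.06×0.0056/0.18 = 0.2196 m/d, t = 1240/0.2196 = 5645 d
Unit 2 (coarse sand): v = 99.4×0.0056/0.31 = 1.796 m/d, t = 1240/1.796 = 690.6 d
Faster: 690.6 d / 365 = 1.89 yr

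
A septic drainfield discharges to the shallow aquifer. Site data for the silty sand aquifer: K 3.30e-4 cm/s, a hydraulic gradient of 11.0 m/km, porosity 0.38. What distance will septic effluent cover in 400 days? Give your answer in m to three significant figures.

K = 3.30e-4 cm/s × 864 = 0.2851 m/d
q = Ki = 0.2851 × 0.011 = 0.003136 m/d
Seepage velocity v = q / n = 0.003136 / 0.38 = 0.008253 m/d
L = v × T = 0.008253 × 400 = 3.301 m

3.30 m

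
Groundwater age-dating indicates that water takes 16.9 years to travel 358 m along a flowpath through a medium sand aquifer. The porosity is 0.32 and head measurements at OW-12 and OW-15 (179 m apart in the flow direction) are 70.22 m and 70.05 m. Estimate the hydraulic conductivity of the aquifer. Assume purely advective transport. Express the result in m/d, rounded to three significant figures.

Hydraulic gradient i = (70.22 − 70.05) / 179 = 0.17 / 179 = 9.497e-4
t = 16.9 years = 6168 d
v = L / t = 358 / 6168 = 0.05804 m/d
K = v · n / i = 0.05804 × 0.32 / 9.497e-4 = 19.6 m/d

19.6 m/d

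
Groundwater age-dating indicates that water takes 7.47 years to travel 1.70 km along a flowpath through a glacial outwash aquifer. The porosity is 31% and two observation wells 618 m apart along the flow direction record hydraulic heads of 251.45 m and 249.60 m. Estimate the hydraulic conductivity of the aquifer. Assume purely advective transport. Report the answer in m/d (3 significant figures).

64.6 m/d

Hydraulic gradient i = (251.45 − 249.60) / 618 = 1.85 / 618 = 0.002994
t = 7.47 years = 2727 d
L = 1.70 km = 1700 m
v = L / t = 1700 / 2727 = 0.6235 m/d
K = v · n / i = 0.6235 × 0.31 / 0.002994 = 64.6 m/d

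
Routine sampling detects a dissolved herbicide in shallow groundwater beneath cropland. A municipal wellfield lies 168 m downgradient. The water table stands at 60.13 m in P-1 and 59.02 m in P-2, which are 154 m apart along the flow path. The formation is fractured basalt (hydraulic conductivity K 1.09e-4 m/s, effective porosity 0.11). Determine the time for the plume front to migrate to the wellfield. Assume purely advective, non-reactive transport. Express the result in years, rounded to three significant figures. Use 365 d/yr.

0.746 years

Hydraulic gradient i = (60.13 − 59.02) / 154 = 1.11 / 154 = 0.007208
K = 1.09e-4 m/s × 86400 s/d = 9.418 m/d
q = Ki = 9.418 × 0.007208 = 0.06788 m/d
v_s = q/n_e = 0.06788/0.11 = 0.6171 m/d
t = L / v = 168 / 0.6171 = 272.2 d
   = 272.2 / 365 = 0.746 yr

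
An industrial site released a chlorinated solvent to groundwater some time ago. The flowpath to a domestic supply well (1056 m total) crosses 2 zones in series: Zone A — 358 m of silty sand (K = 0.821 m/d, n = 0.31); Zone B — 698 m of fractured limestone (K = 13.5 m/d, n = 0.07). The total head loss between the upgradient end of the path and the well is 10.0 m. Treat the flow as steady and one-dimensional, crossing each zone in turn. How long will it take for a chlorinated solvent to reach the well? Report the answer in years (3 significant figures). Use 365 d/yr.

21.4 years

Continuity: the same q passes through each zone, so ΔH = q·Σ(L_j/K_j) — the zones act as resistances in series.
Σ(L/K) = 358/0.821 + 698/13.5 = 436.1 + 51.70 = 487.8 d
q = ΔH / Σ(L/K) = 10.0 / 487.8 = 0.02050 m/d (same in every zone)
Zone A: v = q/n = 0.02050/0.31 = 0.06614 m/d → t_A = 358/0.06614 = 5413 d
Zone B: v = q/n = 0.02050/0.07 = 0.2929 m/d → t_B = 698/0.2929 = 2383 d
Total t = 5413 + 2383 = 7796 d
   = 7796 / 365 = 21.4 yr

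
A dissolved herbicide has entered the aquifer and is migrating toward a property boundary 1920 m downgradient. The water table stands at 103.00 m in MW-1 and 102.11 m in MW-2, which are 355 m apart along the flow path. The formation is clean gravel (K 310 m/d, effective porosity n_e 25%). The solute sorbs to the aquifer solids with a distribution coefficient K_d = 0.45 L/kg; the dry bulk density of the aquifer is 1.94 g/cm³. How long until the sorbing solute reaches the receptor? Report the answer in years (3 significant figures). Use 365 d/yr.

Hydraulic gradient i = (103.00 − 102.11) / 355 = 0.89 / 355 = 0.002507
Specific discharge q = 310 × 0.002507 = 0.7772 m/d
Average linear velocity = 0.7772 / 0.25 = 3.109 m/d
Retardation R = 1 + ρ_b·K_d/n = 1 + 1.94×0.45/0.25 = 4.492
Contaminant velocity v_c = v/R = 3.109/4.492 = 0.6921 m/d
t = L/v_c = 1920/0.6921 = 2774 d
   = 2774/365 = 7.60 yr

7.60 years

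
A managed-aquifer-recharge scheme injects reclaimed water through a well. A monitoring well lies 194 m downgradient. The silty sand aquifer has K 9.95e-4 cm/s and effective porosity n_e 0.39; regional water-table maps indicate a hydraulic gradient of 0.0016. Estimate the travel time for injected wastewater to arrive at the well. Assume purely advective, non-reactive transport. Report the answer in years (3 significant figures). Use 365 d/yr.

K = 9.95e-4 cm/s × 864 = 0.8597 m/d
Specific discharge q = 0.8597 × 0.0016 = 0.001375 m/d
Average linear velocity = 0.001375 / 0.39 = 0.003527 m/d
t = L / v = 194 / 0.003527 = 55010 d
   = 55010 / 365 = 151 yr

151 years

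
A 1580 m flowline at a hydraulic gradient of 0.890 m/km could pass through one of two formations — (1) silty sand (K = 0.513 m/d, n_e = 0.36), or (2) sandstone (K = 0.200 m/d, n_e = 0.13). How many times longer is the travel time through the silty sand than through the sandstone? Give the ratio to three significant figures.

Unit 1 (silty sand): v = 0.513×8.9e-4/0.36 = 0.001268 m/d, t = 1580/0.001268 = 1.246e6 d
Unit 2 (sandstone): v = 0.200×8.9e-4/0.13 = 0.001369 m/d, t = 1580/0.001369 = 1.154e6 d
t(silty sand) / t(sandstone) = 1.246e6/1.154e6 = 1.08

1.08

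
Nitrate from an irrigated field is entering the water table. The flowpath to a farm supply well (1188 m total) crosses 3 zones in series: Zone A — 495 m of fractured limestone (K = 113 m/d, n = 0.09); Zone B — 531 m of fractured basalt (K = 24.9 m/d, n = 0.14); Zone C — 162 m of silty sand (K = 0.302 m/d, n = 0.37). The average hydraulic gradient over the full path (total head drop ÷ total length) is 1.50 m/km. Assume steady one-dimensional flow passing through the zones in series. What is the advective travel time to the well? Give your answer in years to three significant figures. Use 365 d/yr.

For zones in series the flux q is common to all zones; the equivalent conductivity is the harmonic (thickness-weighted) mean, K_eq = L_total / Σ(L_j/K_j).
Σ(L/K) = 495/113 + 531/24.9 + 162/0.302 = 4.381 + 21.33 + 536.4 = 562.1 d
K_eq = L_total / Σ(L/K) = 1188 / 562.1 = 2.113 m/d
q = K_eq · i = 2.113 × 0.0015 = 0.003170 m/d (same in every zone)
Zone A: v = q/n = 0.003170/0.09 = 0.03522 m/d → t_A = 495/0.03522 = 14050 d
Zone B: v = q/n = 0.003170/0.14 = 0.02264 m/d → t_B = 531/0.02264 = 23450 d
Zone C: v = q/n = 0.003170/0.37 = 0.008568 m/d → t_C = 162/0.008568 = 18910 d
Total t = 14050 + 23450 + 18910 = 56410 d
   = 56410 / 365 = 155 yr

155 years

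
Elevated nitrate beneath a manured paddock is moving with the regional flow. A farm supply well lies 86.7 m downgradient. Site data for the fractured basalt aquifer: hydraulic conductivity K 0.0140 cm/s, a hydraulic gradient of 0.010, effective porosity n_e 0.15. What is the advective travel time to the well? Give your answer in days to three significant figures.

108 days

K = 0.0140 cm/s × 864 = 12.10 m/d
Specific discharge q = 12.10 × 0.010 = 0.1210 m/d
v = Ki/n = 12.10·0.010/0.15 = 0.8064 m/d
t = L / v = 86.7 / 0.8064 = 107.5 d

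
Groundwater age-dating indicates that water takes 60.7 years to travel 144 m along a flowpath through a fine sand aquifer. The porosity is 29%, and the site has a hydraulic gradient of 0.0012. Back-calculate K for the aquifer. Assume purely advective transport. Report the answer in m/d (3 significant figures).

t = 60.7 years = 22160 d
v = L / t = 144 / 22160 = 0.006500 m/d
K = v · n / i = 0.006500 × 0.29 / 0.0012 = 1.57 m/d

1.57 m/d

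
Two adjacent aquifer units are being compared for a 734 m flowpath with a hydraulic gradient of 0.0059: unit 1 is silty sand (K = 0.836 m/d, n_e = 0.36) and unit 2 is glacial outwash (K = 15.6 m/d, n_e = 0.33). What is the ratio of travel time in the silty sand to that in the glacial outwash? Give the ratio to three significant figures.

Unit 1 (silty sand): v = 0.836×0.0059/0.36 = 0.01370 m/d, t = 734/0.01370 = 53570 d
Unit 2 (glacial outwash): v = 15.6×0.0059/0.33 = 0.2789 m/d, t = 734/0.2789 = 2632 d
t(silty sand) / t(glacial outwash) = 53570/2632 = 20.4

20.4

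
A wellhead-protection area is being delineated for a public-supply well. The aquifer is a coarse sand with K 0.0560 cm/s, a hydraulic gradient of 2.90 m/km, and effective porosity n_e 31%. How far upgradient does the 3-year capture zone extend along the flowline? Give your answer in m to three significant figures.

K = 0.0560 cm/s × 864 = 48.38 m/d
q = Ki = 48.38 × 0.0029 = 0.1403 m/d
v = Ki/n = 48.38·0.0029/0.31 = 0.4526 m/d
T = 3 yr × 365 = 1095 d
L = v × T = 0.4526 × 1095 = 495.6 m

496 m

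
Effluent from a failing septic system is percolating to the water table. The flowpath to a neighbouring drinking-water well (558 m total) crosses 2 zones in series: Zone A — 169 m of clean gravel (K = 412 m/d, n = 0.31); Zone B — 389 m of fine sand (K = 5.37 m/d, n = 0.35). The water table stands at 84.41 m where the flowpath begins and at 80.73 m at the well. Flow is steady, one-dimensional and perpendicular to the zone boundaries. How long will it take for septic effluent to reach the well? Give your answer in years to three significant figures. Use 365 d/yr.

10.2 years

Total head drop ΔH = 84.41 − 80.73 = 3.68 m
Continuity: the same q passes through each zone, so ΔH = q·Σ(L_j/K_j) — the zones act as resistances in series.
Σ(L/K) = 169/412 + 389/5.37 = 0.4102 + 72.44 = 72.85 d
q = ΔH / Σ(L/K) = 3.68 / 72.85 = 0.05051 m/d (same in every zone)
Zone A: v = q/n = 0.05051/0.31 = 0.1630 m/d → t_A = 169/0.1630 = 1037 d
Zone B: v = q/n = 0.05051/0.35 = 0.1443 m/d → t_B = 389/0.1443 = 2695 d
Total t = 1037 + 2695 = 3732 d
   = 3732 / 365 = 10.2 yr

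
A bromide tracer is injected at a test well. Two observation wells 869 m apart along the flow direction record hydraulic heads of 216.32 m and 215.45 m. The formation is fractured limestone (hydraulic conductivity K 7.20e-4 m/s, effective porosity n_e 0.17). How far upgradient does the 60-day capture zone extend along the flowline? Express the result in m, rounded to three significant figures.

Hydraulic gradient i = (216.32 − 215.45) / 869 = 0.87 / 869 = 0.001001
K = 7.20e-4 m/s × 86400 s/d = 62.21 m/d
Specific discharge q = 62.21 × 0.001001 = 0.06228 m/d
v = Ki/n = 62.21·0.001001/0.17 = 0.3664 m/d
L = v × T = 0.3664 × 60 = 21.98 m

22.0 m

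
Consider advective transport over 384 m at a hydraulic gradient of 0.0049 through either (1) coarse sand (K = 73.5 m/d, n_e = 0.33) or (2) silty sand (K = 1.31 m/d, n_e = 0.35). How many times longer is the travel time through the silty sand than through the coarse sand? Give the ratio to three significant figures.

59.5

Unit 1 (coarse sand): v = 73.5×0.0049/0.33 = 1.091 m/d, t = 384/1.091 = 351.9 d
Unit 2 (silty sand): v = 1.31×0.0049/0.35 = 0.01834 m/d, t = 384/0.01834 = 20940 d
t(silty sand) / t(coarse sand) = 20940/351.9 = 59.5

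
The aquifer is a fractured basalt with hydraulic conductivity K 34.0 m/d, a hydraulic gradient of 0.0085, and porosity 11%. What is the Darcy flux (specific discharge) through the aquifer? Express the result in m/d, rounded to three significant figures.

Darcy flux q = K·i = 34.0 × 0.0085 = 0.2890 m/d

0.289 m/d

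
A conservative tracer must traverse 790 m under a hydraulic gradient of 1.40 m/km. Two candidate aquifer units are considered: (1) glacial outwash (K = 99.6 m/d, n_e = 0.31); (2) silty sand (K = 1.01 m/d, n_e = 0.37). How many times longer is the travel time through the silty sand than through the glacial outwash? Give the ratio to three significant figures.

Unit 1 (glacial outwash): v = 99.6×0.0014/0.31 = 0.4498 m/d, t = 790/0.4498 = 1756 d
Unit 2 (silty sand): v = 1.01×0.0014/0.37 = 0.003822 m/d, t = 790/0.003822 = 206700 d
t(silty sand) / t(glacial outwash) = 206700/1756 = 118

118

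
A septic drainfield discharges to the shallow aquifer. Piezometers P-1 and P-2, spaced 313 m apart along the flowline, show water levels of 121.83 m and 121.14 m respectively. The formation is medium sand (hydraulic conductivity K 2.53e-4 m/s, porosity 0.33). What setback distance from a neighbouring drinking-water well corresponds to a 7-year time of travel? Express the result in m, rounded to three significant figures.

Hydraulic gradient i = (121.83 − 121.14) / 313 = 0.69 / 313 = 0.002204
K = 2.53e-4 m/s × 86400 s/d = 21.86 m/d
Specific discharge q = 21.86 × 0.002204 = 0.04819 m/d
Average linear velocity = 0.04819 / 0.33 = 0.1460 m/d
T = 7 yr × 365 = 2555 d
L = v × T = 0.1460 × 2555 = 373.1 m

373 m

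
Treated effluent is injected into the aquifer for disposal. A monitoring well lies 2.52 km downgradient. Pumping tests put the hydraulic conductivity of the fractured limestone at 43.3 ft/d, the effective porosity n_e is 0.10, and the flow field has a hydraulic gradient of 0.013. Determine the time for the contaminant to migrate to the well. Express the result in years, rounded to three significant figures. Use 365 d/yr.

K = 43.3 ft/d × 0.3048 = 13.20 m/d
Specific discharge q = 13.20 × 0.013 = 0.1716 m/d
Average linear velocity = 0.1716 / 0.10 = 1.716 m/d
L = 2.52 km = 2520 m
t = L / v = 2520 / 1.716 = 1469 d
   = 1469 / 365 = 4.02 yr

4.02 years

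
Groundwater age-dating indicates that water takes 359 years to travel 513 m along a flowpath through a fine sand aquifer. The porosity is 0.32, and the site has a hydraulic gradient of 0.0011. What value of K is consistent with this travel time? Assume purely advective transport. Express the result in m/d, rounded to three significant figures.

1.14 m/d

t = 359 years = 131000 d
v = L / t = 513 / 131000 = 0.003915 m/d
K = v · n / i = 0.003915 × 0.32 / 0.0011 = 1.14 m/d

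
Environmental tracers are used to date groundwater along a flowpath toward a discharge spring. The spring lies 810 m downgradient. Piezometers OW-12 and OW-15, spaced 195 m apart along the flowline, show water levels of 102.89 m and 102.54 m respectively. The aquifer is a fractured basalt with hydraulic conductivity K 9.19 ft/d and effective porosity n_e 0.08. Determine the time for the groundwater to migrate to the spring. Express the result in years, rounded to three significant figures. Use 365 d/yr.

Hydraulic gradient i = (102.89 − 102.54) / 195 = 0.35 / 195 = 0.001795
K = 9.19 ft/d × 0.3048 = 2.801 m/d
q = Ki = 2.801 × 0.001795 = 0.005028 m/d
Average linear velocity = 0.005028 / 0.08 = 0.06285 m/d
t = L / v = 810 / 0.06285 = 12890 d
   = 12890 / 365 = 35.3 yr

35.3 years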